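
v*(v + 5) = v^2 + 5*v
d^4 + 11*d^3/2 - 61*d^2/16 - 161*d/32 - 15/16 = (d - 5/4)*(d + 1/4)*(d + 1/2)*(d + 6)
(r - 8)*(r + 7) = r^2 - r - 56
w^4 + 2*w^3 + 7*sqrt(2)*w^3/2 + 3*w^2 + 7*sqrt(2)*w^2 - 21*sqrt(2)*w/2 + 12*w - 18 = (w - 1)*(w + 3)*(w + 3*sqrt(2)/2)*(w + 2*sqrt(2))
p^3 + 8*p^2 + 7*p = p*(p + 1)*(p + 7)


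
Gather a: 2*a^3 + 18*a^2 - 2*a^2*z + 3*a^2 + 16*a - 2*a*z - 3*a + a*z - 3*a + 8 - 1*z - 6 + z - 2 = 2*a^3 + a^2*(21 - 2*z) + a*(10 - z)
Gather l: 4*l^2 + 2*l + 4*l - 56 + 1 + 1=4*l^2 + 6*l - 54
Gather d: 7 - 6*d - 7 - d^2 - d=-d^2 - 7*d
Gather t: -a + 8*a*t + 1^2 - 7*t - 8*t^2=-a - 8*t^2 + t*(8*a - 7) + 1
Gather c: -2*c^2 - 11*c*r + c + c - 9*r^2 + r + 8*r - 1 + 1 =-2*c^2 + c*(2 - 11*r) - 9*r^2 + 9*r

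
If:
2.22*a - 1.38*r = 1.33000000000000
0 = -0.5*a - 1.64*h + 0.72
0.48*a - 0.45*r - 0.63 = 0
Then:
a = -0.80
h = 0.68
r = -2.26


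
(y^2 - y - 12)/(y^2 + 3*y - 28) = (y + 3)/(y + 7)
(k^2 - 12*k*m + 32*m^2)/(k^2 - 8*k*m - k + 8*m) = (k - 4*m)/(k - 1)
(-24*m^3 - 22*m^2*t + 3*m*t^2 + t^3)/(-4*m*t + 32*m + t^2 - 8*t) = (6*m^2 + 7*m*t + t^2)/(t - 8)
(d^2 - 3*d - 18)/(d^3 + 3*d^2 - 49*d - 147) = (d - 6)/(d^2 - 49)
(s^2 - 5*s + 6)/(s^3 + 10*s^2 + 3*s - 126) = (s - 2)/(s^2 + 13*s + 42)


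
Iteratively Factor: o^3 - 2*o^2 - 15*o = (o)*(o^2 - 2*o - 15) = o*(o - 5)*(o + 3)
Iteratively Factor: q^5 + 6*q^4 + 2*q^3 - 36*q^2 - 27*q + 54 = (q + 3)*(q^4 + 3*q^3 - 7*q^2 - 15*q + 18) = (q - 2)*(q + 3)*(q^3 + 5*q^2 + 3*q - 9) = (q - 2)*(q + 3)^2*(q^2 + 2*q - 3) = (q - 2)*(q - 1)*(q + 3)^2*(q + 3)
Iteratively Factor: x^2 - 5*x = (x)*(x - 5)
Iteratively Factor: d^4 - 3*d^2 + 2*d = (d + 2)*(d^3 - 2*d^2 + d) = (d - 1)*(d + 2)*(d^2 - d) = (d - 1)^2*(d + 2)*(d)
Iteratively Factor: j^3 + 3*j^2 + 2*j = (j + 2)*(j^2 + j) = (j + 1)*(j + 2)*(j)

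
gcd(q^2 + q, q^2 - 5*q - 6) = q + 1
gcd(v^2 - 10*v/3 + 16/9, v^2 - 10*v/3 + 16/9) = v^2 - 10*v/3 + 16/9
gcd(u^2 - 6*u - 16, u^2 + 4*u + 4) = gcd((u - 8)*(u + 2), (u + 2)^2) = u + 2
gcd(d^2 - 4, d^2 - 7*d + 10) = d - 2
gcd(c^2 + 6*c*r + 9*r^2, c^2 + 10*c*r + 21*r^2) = c + 3*r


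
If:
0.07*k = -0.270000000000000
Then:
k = -3.86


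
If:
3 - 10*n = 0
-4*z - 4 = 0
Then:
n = 3/10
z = -1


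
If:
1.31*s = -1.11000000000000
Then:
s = -0.85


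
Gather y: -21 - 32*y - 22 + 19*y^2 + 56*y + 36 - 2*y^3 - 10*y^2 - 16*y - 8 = -2*y^3 + 9*y^2 + 8*y - 15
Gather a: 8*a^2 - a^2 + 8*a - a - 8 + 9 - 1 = 7*a^2 + 7*a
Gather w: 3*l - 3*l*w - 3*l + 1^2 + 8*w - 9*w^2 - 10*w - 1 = -9*w^2 + w*(-3*l - 2)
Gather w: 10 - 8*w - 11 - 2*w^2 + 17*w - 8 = -2*w^2 + 9*w - 9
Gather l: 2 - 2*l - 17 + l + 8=-l - 7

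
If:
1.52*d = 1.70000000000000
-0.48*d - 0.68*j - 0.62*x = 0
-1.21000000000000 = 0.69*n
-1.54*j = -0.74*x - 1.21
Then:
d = 1.12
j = 0.24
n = -1.75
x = -1.13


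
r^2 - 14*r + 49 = (r - 7)^2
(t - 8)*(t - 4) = t^2 - 12*t + 32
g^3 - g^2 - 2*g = g*(g - 2)*(g + 1)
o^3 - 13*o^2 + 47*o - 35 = (o - 7)*(o - 5)*(o - 1)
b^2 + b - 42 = (b - 6)*(b + 7)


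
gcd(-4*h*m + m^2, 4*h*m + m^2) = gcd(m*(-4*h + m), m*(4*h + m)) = m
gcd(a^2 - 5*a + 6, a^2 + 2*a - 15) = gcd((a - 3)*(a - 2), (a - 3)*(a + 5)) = a - 3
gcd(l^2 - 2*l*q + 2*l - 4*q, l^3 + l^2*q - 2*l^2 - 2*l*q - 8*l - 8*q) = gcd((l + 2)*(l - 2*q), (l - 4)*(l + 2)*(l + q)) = l + 2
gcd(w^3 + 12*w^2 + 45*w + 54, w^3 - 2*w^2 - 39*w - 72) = w^2 + 6*w + 9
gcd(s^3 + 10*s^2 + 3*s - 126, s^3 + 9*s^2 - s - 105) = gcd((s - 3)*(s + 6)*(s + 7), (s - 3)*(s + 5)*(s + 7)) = s^2 + 4*s - 21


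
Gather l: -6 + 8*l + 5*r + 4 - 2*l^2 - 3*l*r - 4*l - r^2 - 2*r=-2*l^2 + l*(4 - 3*r) - r^2 + 3*r - 2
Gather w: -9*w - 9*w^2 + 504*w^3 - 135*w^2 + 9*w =504*w^3 - 144*w^2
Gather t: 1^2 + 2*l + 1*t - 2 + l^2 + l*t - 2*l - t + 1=l^2 + l*t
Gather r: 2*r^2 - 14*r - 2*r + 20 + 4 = 2*r^2 - 16*r + 24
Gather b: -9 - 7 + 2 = -14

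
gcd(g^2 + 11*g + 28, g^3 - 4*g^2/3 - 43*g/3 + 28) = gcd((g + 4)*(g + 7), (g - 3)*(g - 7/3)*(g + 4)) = g + 4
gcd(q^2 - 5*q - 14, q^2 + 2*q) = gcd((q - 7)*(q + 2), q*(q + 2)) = q + 2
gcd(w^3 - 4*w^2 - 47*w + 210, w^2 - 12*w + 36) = w - 6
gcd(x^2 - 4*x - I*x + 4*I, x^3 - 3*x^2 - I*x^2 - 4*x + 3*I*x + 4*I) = x^2 + x*(-4 - I) + 4*I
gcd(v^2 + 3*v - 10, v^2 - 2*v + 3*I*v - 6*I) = v - 2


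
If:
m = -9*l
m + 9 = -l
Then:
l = 9/8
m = -81/8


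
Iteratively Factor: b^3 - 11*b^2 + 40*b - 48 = (b - 4)*(b^2 - 7*b + 12) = (b - 4)^2*(b - 3)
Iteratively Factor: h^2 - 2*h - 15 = (h + 3)*(h - 5)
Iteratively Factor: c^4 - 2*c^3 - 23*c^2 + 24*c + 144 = (c + 3)*(c^3 - 5*c^2 - 8*c + 48) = (c - 4)*(c + 3)*(c^2 - c - 12) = (c - 4)^2*(c + 3)*(c + 3)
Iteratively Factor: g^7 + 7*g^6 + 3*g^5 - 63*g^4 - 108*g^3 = (g)*(g^6 + 7*g^5 + 3*g^4 - 63*g^3 - 108*g^2) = g^2*(g^5 + 7*g^4 + 3*g^3 - 63*g^2 - 108*g) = g^2*(g + 3)*(g^4 + 4*g^3 - 9*g^2 - 36*g) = g^2*(g + 3)*(g + 4)*(g^3 - 9*g) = g^2*(g - 3)*(g + 3)*(g + 4)*(g^2 + 3*g) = g^2*(g - 3)*(g + 3)^2*(g + 4)*(g)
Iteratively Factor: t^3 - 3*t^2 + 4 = (t + 1)*(t^2 - 4*t + 4) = (t - 2)*(t + 1)*(t - 2)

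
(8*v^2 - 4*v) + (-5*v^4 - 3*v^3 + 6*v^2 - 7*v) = -5*v^4 - 3*v^3 + 14*v^2 - 11*v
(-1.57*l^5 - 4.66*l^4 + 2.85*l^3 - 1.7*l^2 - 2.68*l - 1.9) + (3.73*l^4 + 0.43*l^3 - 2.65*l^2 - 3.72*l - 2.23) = -1.57*l^5 - 0.93*l^4 + 3.28*l^3 - 4.35*l^2 - 6.4*l - 4.13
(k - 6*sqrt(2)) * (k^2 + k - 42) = k^3 - 6*sqrt(2)*k^2 + k^2 - 42*k - 6*sqrt(2)*k + 252*sqrt(2)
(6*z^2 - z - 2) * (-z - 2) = -6*z^3 - 11*z^2 + 4*z + 4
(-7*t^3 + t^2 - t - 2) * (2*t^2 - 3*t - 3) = -14*t^5 + 23*t^4 + 16*t^3 - 4*t^2 + 9*t + 6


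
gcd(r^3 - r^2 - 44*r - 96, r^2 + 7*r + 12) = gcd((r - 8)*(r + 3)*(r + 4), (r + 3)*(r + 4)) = r^2 + 7*r + 12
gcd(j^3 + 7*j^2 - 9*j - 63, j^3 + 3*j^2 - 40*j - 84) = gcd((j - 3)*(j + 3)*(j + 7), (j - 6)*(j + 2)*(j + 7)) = j + 7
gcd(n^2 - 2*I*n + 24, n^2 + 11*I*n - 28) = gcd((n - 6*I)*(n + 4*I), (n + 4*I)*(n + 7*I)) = n + 4*I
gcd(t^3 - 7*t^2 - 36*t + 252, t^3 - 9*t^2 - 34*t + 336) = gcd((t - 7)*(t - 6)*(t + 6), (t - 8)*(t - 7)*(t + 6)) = t^2 - t - 42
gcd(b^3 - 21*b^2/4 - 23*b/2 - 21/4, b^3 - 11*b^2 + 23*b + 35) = b^2 - 6*b - 7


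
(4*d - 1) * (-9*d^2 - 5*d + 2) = -36*d^3 - 11*d^2 + 13*d - 2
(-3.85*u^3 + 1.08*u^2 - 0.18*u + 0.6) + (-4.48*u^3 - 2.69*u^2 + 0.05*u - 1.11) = -8.33*u^3 - 1.61*u^2 - 0.13*u - 0.51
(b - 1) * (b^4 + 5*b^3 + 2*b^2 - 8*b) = b^5 + 4*b^4 - 3*b^3 - 10*b^2 + 8*b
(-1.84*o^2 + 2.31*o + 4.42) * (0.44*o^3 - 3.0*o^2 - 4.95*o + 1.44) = -0.8096*o^5 + 6.5364*o^4 + 4.1228*o^3 - 27.3441*o^2 - 18.5526*o + 6.3648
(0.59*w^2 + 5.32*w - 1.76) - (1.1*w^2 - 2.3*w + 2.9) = -0.51*w^2 + 7.62*w - 4.66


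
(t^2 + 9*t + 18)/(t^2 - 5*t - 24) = (t + 6)/(t - 8)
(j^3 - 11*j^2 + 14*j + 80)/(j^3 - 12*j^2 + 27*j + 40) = (j + 2)/(j + 1)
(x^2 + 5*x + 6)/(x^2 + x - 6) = (x + 2)/(x - 2)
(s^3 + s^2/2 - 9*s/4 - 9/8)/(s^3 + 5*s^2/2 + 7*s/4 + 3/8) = (2*s - 3)/(2*s + 1)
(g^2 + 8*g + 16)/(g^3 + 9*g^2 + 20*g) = (g + 4)/(g*(g + 5))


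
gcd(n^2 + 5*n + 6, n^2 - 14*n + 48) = 1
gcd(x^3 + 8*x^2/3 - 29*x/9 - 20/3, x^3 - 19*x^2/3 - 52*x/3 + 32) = x + 3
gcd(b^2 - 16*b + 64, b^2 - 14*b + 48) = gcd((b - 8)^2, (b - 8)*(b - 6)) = b - 8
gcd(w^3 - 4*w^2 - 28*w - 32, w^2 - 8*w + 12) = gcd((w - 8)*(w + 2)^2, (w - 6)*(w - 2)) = 1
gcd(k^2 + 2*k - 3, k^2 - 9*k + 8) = k - 1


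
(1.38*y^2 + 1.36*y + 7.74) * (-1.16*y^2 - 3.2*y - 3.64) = -1.6008*y^4 - 5.9936*y^3 - 18.3536*y^2 - 29.7184*y - 28.1736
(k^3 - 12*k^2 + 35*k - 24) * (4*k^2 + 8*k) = 4*k^5 - 40*k^4 + 44*k^3 + 184*k^2 - 192*k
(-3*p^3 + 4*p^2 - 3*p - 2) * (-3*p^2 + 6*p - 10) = 9*p^5 - 30*p^4 + 63*p^3 - 52*p^2 + 18*p + 20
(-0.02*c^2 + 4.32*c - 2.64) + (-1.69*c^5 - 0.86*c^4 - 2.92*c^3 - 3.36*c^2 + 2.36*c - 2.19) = -1.69*c^5 - 0.86*c^4 - 2.92*c^3 - 3.38*c^2 + 6.68*c - 4.83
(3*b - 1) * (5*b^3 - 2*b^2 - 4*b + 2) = 15*b^4 - 11*b^3 - 10*b^2 + 10*b - 2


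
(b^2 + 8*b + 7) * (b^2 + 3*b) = b^4 + 11*b^3 + 31*b^2 + 21*b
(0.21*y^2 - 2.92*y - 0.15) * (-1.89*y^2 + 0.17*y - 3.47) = -0.3969*y^4 + 5.5545*y^3 - 0.9416*y^2 + 10.1069*y + 0.5205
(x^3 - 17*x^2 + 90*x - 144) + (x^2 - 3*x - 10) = x^3 - 16*x^2 + 87*x - 154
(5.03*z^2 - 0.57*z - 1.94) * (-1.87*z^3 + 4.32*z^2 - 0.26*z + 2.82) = -9.4061*z^5 + 22.7955*z^4 - 0.1424*z^3 + 5.952*z^2 - 1.103*z - 5.4708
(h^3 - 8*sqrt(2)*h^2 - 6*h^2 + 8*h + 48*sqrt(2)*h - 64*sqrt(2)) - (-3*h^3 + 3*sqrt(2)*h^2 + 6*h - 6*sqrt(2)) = 4*h^3 - 11*sqrt(2)*h^2 - 6*h^2 + 2*h + 48*sqrt(2)*h - 58*sqrt(2)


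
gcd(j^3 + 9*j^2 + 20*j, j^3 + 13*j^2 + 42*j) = j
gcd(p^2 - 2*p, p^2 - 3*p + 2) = p - 2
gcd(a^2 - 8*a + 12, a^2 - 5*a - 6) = a - 6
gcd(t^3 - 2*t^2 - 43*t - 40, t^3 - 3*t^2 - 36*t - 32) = t^2 - 7*t - 8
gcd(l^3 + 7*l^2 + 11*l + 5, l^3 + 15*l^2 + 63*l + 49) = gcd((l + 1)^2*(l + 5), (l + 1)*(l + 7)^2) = l + 1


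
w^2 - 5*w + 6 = (w - 3)*(w - 2)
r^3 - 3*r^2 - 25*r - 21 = (r - 7)*(r + 1)*(r + 3)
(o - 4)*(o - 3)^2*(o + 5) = o^4 - 5*o^3 - 17*o^2 + 129*o - 180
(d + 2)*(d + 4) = d^2 + 6*d + 8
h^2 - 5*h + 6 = (h - 3)*(h - 2)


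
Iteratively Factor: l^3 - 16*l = (l + 4)*(l^2 - 4*l) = l*(l + 4)*(l - 4)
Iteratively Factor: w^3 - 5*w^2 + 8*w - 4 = (w - 1)*(w^2 - 4*w + 4) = (w - 2)*(w - 1)*(w - 2)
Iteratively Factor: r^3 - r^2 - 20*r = (r - 5)*(r^2 + 4*r) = r*(r - 5)*(r + 4)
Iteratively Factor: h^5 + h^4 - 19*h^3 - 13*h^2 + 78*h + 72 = (h + 1)*(h^4 - 19*h^2 + 6*h + 72) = (h + 1)*(h + 4)*(h^3 - 4*h^2 - 3*h + 18) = (h - 3)*(h + 1)*(h + 4)*(h^2 - h - 6) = (h - 3)^2*(h + 1)*(h + 4)*(h + 2)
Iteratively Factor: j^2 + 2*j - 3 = (j - 1)*(j + 3)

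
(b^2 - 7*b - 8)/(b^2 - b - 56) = (b + 1)/(b + 7)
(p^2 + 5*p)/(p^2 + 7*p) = (p + 5)/(p + 7)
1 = 1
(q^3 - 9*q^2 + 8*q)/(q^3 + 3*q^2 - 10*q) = (q^2 - 9*q + 8)/(q^2 + 3*q - 10)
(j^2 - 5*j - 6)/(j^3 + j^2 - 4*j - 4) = (j - 6)/(j^2 - 4)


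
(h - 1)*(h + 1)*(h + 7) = h^3 + 7*h^2 - h - 7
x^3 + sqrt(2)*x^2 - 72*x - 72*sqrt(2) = (x - 6*sqrt(2))*(x + sqrt(2))*(x + 6*sqrt(2))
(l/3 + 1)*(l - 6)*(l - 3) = l^3/3 - 2*l^2 - 3*l + 18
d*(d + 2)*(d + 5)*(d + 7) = d^4 + 14*d^3 + 59*d^2 + 70*d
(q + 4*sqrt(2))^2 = q^2 + 8*sqrt(2)*q + 32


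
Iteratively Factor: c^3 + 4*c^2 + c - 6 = (c - 1)*(c^2 + 5*c + 6) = (c - 1)*(c + 2)*(c + 3)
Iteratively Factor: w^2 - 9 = (w - 3)*(w + 3)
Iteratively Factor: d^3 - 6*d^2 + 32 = (d + 2)*(d^2 - 8*d + 16) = (d - 4)*(d + 2)*(d - 4)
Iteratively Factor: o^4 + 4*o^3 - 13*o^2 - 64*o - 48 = (o - 4)*(o^3 + 8*o^2 + 19*o + 12) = (o - 4)*(o + 4)*(o^2 + 4*o + 3) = (o - 4)*(o + 1)*(o + 4)*(o + 3)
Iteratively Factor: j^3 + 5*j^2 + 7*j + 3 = (j + 3)*(j^2 + 2*j + 1) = (j + 1)*(j + 3)*(j + 1)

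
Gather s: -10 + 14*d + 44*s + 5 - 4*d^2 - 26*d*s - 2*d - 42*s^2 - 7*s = -4*d^2 + 12*d - 42*s^2 + s*(37 - 26*d) - 5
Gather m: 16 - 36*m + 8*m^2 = 8*m^2 - 36*m + 16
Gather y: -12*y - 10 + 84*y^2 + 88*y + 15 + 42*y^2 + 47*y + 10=126*y^2 + 123*y + 15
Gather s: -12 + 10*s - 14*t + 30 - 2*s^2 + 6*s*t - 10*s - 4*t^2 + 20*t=-2*s^2 + 6*s*t - 4*t^2 + 6*t + 18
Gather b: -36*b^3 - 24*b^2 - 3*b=-36*b^3 - 24*b^2 - 3*b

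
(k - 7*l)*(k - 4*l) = k^2 - 11*k*l + 28*l^2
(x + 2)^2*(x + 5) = x^3 + 9*x^2 + 24*x + 20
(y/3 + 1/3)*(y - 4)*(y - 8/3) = y^3/3 - 17*y^2/9 + 4*y/3 + 32/9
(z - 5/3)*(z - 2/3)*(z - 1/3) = z^3 - 8*z^2/3 + 17*z/9 - 10/27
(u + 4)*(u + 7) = u^2 + 11*u + 28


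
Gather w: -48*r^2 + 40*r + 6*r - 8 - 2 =-48*r^2 + 46*r - 10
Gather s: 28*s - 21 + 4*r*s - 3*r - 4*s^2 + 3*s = -3*r - 4*s^2 + s*(4*r + 31) - 21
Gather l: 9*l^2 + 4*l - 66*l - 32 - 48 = 9*l^2 - 62*l - 80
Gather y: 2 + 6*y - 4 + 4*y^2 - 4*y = 4*y^2 + 2*y - 2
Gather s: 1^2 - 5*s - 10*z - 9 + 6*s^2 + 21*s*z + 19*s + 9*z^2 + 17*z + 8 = 6*s^2 + s*(21*z + 14) + 9*z^2 + 7*z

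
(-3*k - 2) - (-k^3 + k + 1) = k^3 - 4*k - 3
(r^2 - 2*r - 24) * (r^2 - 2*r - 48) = r^4 - 4*r^3 - 68*r^2 + 144*r + 1152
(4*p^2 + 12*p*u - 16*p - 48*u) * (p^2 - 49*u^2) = 4*p^4 + 12*p^3*u - 16*p^3 - 196*p^2*u^2 - 48*p^2*u - 588*p*u^3 + 784*p*u^2 + 2352*u^3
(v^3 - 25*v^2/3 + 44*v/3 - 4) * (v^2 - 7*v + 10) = v^5 - 46*v^4/3 + 83*v^3 - 190*v^2 + 524*v/3 - 40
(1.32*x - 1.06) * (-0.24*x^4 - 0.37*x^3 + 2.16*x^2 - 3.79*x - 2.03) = -0.3168*x^5 - 0.234*x^4 + 3.2434*x^3 - 7.2924*x^2 + 1.3378*x + 2.1518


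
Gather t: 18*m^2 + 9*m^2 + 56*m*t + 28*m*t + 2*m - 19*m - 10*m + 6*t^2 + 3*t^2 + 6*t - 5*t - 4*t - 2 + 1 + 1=27*m^2 - 27*m + 9*t^2 + t*(84*m - 3)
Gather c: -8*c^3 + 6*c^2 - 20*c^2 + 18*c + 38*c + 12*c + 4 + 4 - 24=-8*c^3 - 14*c^2 + 68*c - 16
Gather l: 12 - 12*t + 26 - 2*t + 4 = 42 - 14*t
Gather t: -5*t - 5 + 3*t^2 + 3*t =3*t^2 - 2*t - 5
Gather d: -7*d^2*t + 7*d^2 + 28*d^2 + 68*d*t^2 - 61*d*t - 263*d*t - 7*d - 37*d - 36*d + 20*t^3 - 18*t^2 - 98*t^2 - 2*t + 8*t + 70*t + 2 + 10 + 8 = d^2*(35 - 7*t) + d*(68*t^2 - 324*t - 80) + 20*t^3 - 116*t^2 + 76*t + 20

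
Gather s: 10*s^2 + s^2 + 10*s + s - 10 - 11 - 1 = 11*s^2 + 11*s - 22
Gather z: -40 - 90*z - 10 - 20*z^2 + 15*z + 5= -20*z^2 - 75*z - 45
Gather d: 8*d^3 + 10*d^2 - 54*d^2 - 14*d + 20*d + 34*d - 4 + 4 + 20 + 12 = 8*d^3 - 44*d^2 + 40*d + 32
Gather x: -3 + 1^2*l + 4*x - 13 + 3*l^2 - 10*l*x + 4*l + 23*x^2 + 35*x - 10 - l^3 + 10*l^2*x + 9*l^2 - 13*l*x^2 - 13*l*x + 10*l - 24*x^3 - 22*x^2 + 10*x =-l^3 + 12*l^2 + 15*l - 24*x^3 + x^2*(1 - 13*l) + x*(10*l^2 - 23*l + 49) - 26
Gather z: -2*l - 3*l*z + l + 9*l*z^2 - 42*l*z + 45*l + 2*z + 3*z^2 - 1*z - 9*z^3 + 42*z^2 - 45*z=44*l - 9*z^3 + z^2*(9*l + 45) + z*(-45*l - 44)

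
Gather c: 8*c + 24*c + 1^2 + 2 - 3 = 32*c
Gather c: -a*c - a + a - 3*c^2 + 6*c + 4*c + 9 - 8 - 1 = -3*c^2 + c*(10 - a)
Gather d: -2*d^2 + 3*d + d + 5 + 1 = -2*d^2 + 4*d + 6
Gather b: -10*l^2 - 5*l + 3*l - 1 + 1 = -10*l^2 - 2*l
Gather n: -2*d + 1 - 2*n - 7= -2*d - 2*n - 6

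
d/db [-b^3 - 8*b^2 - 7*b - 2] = -3*b^2 - 16*b - 7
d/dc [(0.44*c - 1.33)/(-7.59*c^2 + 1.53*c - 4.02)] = (3.3396*c^2 - 20.1894*c + 0.2661)/(57.6081*c^4 - 23.2254*c^3 + 63.3645*c^2 - 12.3012*c + 16.1604)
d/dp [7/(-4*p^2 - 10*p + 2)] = 7*(4*p + 5)/(2*(2*p^2 + 5*p - 1)^2)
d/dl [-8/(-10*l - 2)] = -20/(5*l + 1)^2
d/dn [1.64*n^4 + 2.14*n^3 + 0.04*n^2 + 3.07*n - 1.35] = 6.56*n^3 + 6.42*n^2 + 0.08*n + 3.07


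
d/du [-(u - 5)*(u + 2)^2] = (8 - 3*u)*(u + 2)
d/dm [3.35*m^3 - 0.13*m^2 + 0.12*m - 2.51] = 10.05*m^2 - 0.26*m + 0.12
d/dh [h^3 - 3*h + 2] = 3*h^2 - 3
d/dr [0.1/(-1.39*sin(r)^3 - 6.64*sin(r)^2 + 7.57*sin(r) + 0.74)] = (0.417*sin(r)^2 + 1.328*sin(r) - 0.757)*cos(r)/(1.39*sin(r)^3 + 6.64*sin(r)^2 - 7.57*sin(r) - 0.74)^2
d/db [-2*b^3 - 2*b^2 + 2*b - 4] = -6*b^2 - 4*b + 2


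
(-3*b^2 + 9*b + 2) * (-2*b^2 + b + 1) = 6*b^4 - 21*b^3 + 2*b^2 + 11*b + 2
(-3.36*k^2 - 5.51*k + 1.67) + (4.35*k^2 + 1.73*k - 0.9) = 0.99*k^2 - 3.78*k + 0.77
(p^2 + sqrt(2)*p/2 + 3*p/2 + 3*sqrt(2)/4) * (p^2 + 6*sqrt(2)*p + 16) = p^4 + 3*p^3/2 + 13*sqrt(2)*p^3/2 + 39*sqrt(2)*p^2/4 + 22*p^2 + 8*sqrt(2)*p + 33*p + 12*sqrt(2)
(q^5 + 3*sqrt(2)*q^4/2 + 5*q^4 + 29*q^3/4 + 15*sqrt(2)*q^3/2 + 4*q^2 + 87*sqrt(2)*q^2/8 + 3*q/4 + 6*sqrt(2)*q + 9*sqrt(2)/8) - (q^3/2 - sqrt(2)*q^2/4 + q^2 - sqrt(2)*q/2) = q^5 + 3*sqrt(2)*q^4/2 + 5*q^4 + 27*q^3/4 + 15*sqrt(2)*q^3/2 + 3*q^2 + 89*sqrt(2)*q^2/8 + 3*q/4 + 13*sqrt(2)*q/2 + 9*sqrt(2)/8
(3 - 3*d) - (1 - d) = 2 - 2*d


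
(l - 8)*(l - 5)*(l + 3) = l^3 - 10*l^2 + l + 120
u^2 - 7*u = u*(u - 7)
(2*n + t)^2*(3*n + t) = 12*n^3 + 16*n^2*t + 7*n*t^2 + t^3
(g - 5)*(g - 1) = g^2 - 6*g + 5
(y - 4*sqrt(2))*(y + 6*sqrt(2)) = y^2 + 2*sqrt(2)*y - 48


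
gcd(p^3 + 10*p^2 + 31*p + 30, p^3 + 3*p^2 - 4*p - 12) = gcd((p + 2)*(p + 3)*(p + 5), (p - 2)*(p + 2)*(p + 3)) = p^2 + 5*p + 6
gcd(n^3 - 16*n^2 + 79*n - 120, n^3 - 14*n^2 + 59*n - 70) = n - 5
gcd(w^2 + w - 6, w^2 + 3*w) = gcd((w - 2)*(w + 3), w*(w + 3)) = w + 3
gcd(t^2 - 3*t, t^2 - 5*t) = t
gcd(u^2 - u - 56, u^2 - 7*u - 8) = u - 8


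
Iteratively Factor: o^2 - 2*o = (o - 2)*(o)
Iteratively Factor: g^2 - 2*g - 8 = (g + 2)*(g - 4)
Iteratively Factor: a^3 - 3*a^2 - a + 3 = (a + 1)*(a^2 - 4*a + 3) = (a - 3)*(a + 1)*(a - 1)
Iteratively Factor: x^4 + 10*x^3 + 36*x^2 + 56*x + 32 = (x + 4)*(x^3 + 6*x^2 + 12*x + 8) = (x + 2)*(x + 4)*(x^2 + 4*x + 4) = (x + 2)^2*(x + 4)*(x + 2)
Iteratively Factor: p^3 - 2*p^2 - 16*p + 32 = (p - 4)*(p^2 + 2*p - 8) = (p - 4)*(p - 2)*(p + 4)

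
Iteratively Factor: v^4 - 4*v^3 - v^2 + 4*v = (v)*(v^3 - 4*v^2 - v + 4) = v*(v - 4)*(v^2 - 1) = v*(v - 4)*(v - 1)*(v + 1)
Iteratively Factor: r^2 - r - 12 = (r - 4)*(r + 3)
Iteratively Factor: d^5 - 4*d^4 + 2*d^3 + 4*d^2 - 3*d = (d - 1)*(d^4 - 3*d^3 - d^2 + 3*d) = (d - 3)*(d - 1)*(d^3 - d) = (d - 3)*(d - 1)^2*(d^2 + d) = (d - 3)*(d - 1)^2*(d + 1)*(d)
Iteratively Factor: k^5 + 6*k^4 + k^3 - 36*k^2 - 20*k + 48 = (k + 3)*(k^4 + 3*k^3 - 8*k^2 - 12*k + 16) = (k - 2)*(k + 3)*(k^3 + 5*k^2 + 2*k - 8) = (k - 2)*(k - 1)*(k + 3)*(k^2 + 6*k + 8) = (k - 2)*(k - 1)*(k + 2)*(k + 3)*(k + 4)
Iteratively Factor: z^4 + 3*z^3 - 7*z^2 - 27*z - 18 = (z - 3)*(z^3 + 6*z^2 + 11*z + 6) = (z - 3)*(z + 2)*(z^2 + 4*z + 3) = (z - 3)*(z + 1)*(z + 2)*(z + 3)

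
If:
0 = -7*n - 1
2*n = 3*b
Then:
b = -2/21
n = -1/7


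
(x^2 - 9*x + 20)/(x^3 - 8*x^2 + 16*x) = (x - 5)/(x*(x - 4))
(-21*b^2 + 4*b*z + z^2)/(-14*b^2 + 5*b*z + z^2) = (-3*b + z)/(-2*b + z)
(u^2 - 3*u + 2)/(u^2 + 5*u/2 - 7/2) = 2*(u - 2)/(2*u + 7)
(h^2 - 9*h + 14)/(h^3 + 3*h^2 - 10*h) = (h - 7)/(h*(h + 5))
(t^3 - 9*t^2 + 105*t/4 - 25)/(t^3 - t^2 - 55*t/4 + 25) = (t - 4)/(t + 4)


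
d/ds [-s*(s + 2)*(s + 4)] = -3*s^2 - 12*s - 8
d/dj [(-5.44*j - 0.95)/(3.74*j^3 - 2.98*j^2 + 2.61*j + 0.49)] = (40.6912*j^3 - 5.5522*j^2 - 5.662*j - 0.1861)/(13.9876*j^6 - 22.2904*j^5 + 28.4032*j^4 - 11.8904*j^3 + 3.8917*j^2 + 2.5578*j + 0.2401)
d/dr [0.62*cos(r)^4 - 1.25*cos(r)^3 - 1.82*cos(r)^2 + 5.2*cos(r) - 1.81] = (-2.48*cos(r)^3 + 3.75*cos(r)^2 + 3.64*cos(r) - 5.2)*sin(r)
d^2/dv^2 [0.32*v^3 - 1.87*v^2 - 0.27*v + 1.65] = 1.92*v - 3.74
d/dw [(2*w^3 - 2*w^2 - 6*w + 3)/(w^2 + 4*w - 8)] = 2*(w^4 + 8*w^3 - 25*w^2 + 13*w + 18)/(w^4 + 8*w^3 - 64*w + 64)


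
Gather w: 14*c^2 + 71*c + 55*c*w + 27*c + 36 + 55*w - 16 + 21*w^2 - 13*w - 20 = 14*c^2 + 98*c + 21*w^2 + w*(55*c + 42)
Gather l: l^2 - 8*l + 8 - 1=l^2 - 8*l + 7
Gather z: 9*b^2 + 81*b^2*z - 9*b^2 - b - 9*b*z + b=z*(81*b^2 - 9*b)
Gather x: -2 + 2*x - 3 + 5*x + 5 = 7*x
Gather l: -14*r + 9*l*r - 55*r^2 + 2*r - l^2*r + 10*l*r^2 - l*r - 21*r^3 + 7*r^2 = -l^2*r + l*(10*r^2 + 8*r) - 21*r^3 - 48*r^2 - 12*r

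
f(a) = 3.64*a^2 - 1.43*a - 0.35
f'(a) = 7.28*a - 1.43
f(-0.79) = 3.05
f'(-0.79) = -7.18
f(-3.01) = 36.93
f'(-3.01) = -23.34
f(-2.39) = 23.86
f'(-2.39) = -18.83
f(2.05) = 12.02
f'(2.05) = 13.49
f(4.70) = 73.34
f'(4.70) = 32.79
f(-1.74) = 13.16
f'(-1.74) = -14.10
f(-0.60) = 1.82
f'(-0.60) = -5.80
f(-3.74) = 55.91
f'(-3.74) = -28.66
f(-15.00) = 840.10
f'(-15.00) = -110.63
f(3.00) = 28.12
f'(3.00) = 20.41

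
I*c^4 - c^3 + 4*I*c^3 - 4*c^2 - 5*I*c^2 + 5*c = c*(c + 5)*(c + I)*(I*c - I)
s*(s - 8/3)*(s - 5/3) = s^3 - 13*s^2/3 + 40*s/9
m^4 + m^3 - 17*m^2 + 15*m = m*(m - 3)*(m - 1)*(m + 5)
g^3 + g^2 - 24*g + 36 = (g - 3)*(g - 2)*(g + 6)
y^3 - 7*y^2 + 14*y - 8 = (y - 4)*(y - 2)*(y - 1)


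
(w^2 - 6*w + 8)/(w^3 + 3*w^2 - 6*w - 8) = (w - 4)/(w^2 + 5*w + 4)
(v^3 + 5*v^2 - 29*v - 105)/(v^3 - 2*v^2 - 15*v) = (v + 7)/v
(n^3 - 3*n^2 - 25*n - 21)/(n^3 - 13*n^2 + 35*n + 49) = (n + 3)/(n - 7)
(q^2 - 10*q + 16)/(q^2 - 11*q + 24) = (q - 2)/(q - 3)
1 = 1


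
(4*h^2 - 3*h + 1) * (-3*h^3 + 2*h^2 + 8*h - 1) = -12*h^5 + 17*h^4 + 23*h^3 - 26*h^2 + 11*h - 1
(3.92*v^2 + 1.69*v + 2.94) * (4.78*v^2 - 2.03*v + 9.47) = 18.7376*v^4 + 0.120600000000001*v^3 + 47.7449*v^2 + 10.0361*v + 27.8418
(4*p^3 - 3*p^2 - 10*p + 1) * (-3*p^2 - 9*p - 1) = -12*p^5 - 27*p^4 + 53*p^3 + 90*p^2 + p - 1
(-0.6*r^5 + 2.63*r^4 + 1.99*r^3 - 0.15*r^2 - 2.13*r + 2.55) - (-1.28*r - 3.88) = -0.6*r^5 + 2.63*r^4 + 1.99*r^3 - 0.15*r^2 - 0.85*r + 6.43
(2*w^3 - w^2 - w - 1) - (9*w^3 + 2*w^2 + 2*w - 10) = -7*w^3 - 3*w^2 - 3*w + 9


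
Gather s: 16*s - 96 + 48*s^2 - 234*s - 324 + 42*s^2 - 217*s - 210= 90*s^2 - 435*s - 630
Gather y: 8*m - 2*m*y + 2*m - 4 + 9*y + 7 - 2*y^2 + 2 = 10*m - 2*y^2 + y*(9 - 2*m) + 5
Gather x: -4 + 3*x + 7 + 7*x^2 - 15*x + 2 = 7*x^2 - 12*x + 5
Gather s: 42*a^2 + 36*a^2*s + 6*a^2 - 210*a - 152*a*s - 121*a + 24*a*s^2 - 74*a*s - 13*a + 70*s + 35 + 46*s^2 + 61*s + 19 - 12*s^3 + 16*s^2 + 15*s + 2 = 48*a^2 - 344*a - 12*s^3 + s^2*(24*a + 62) + s*(36*a^2 - 226*a + 146) + 56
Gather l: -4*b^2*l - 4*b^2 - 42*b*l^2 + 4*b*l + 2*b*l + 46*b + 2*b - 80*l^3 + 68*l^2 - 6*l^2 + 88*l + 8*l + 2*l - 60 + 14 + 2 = -4*b^2 + 48*b - 80*l^3 + l^2*(62 - 42*b) + l*(-4*b^2 + 6*b + 98) - 44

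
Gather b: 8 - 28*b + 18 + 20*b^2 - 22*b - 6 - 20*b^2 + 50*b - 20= 0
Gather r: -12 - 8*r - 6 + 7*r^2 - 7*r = 7*r^2 - 15*r - 18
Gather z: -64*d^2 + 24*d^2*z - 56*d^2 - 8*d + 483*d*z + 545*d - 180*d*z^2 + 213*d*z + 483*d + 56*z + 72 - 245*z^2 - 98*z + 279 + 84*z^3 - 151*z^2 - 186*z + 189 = -120*d^2 + 1020*d + 84*z^3 + z^2*(-180*d - 396) + z*(24*d^2 + 696*d - 228) + 540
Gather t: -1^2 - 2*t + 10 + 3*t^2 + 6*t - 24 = 3*t^2 + 4*t - 15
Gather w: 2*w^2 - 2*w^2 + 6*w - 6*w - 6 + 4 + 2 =0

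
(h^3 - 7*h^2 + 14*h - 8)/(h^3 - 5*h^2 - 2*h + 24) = (h^2 - 3*h + 2)/(h^2 - h - 6)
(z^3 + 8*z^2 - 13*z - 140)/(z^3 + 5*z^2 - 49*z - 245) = (z - 4)/(z - 7)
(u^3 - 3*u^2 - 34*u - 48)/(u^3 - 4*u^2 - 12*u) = (u^2 - 5*u - 24)/(u*(u - 6))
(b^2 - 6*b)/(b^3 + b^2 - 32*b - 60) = b/(b^2 + 7*b + 10)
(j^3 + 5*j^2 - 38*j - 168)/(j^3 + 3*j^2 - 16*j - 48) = (j^2 + j - 42)/(j^2 - j - 12)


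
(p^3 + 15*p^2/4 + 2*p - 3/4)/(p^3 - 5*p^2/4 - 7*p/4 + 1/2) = (p + 3)/(p - 2)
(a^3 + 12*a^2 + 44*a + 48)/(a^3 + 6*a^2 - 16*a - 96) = (a + 2)/(a - 4)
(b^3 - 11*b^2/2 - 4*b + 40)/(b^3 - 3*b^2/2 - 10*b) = (b - 4)/b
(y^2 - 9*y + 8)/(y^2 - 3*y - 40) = (y - 1)/(y + 5)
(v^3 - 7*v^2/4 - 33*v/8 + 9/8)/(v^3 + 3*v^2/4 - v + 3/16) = 2*(v - 3)/(2*v - 1)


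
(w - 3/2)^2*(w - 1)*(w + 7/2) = w^4 - w^3/2 - 35*w^2/4 + 129*w/8 - 63/8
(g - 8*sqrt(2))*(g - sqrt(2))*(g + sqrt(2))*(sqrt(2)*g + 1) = sqrt(2)*g^4 - 15*g^3 - 10*sqrt(2)*g^2 + 30*g + 16*sqrt(2)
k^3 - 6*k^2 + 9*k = k*(k - 3)^2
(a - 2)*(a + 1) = a^2 - a - 2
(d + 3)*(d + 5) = d^2 + 8*d + 15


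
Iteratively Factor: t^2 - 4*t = (t - 4)*(t)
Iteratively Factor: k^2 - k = (k - 1)*(k)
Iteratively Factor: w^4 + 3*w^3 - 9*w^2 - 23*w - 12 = (w - 3)*(w^3 + 6*w^2 + 9*w + 4) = (w - 3)*(w + 1)*(w^2 + 5*w + 4) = (w - 3)*(w + 1)*(w + 4)*(w + 1)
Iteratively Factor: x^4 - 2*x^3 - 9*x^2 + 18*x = (x)*(x^3 - 2*x^2 - 9*x + 18) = x*(x + 3)*(x^2 - 5*x + 6) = x*(x - 2)*(x + 3)*(x - 3)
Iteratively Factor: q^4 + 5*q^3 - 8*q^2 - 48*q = (q + 4)*(q^3 + q^2 - 12*q) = q*(q + 4)*(q^2 + q - 12) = q*(q - 3)*(q + 4)*(q + 4)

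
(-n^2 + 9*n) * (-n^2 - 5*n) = n^4 - 4*n^3 - 45*n^2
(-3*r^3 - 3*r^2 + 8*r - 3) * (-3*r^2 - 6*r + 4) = 9*r^5 + 27*r^4 - 18*r^3 - 51*r^2 + 50*r - 12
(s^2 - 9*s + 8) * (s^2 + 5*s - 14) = s^4 - 4*s^3 - 51*s^2 + 166*s - 112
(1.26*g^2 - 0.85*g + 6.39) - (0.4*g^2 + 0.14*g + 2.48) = 0.86*g^2 - 0.99*g + 3.91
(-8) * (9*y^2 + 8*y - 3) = -72*y^2 - 64*y + 24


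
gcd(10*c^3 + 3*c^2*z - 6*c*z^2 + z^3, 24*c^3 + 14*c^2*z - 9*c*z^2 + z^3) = c + z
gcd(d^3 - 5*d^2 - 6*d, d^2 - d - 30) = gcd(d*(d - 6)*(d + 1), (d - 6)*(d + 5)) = d - 6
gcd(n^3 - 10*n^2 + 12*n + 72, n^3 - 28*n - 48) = n^2 - 4*n - 12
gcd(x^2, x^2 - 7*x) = x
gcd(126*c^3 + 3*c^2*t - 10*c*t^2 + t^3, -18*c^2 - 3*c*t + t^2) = -18*c^2 - 3*c*t + t^2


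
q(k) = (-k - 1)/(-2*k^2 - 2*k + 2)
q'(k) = (-k - 1)*(4*k + 2)/(-2*k^2 - 2*k + 2)^2 - 1/(-2*k^2 - 2*k + 2)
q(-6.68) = -0.08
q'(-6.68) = -0.01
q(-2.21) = -0.36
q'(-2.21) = -0.44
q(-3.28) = -0.18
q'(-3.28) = -0.07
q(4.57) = 0.11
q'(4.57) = -0.03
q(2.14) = 0.27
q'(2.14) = -0.17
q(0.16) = -0.71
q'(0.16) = -1.77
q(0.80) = 2.05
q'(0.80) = -10.95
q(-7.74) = -0.07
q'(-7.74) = -0.01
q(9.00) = 0.06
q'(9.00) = -0.00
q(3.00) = 0.18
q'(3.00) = -0.07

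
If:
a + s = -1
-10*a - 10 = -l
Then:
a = -s - 1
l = -10*s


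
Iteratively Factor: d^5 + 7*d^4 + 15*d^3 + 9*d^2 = (d + 3)*(d^4 + 4*d^3 + 3*d^2) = d*(d + 3)*(d^3 + 4*d^2 + 3*d) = d*(d + 3)^2*(d^2 + d) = d*(d + 1)*(d + 3)^2*(d)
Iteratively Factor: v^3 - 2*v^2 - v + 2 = (v + 1)*(v^2 - 3*v + 2) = (v - 2)*(v + 1)*(v - 1)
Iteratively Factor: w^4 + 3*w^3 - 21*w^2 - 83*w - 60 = (w + 1)*(w^3 + 2*w^2 - 23*w - 60) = (w - 5)*(w + 1)*(w^2 + 7*w + 12) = (w - 5)*(w + 1)*(w + 4)*(w + 3)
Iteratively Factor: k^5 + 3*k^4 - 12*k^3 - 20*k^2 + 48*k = (k - 2)*(k^4 + 5*k^3 - 2*k^2 - 24*k) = (k - 2)*(k + 3)*(k^3 + 2*k^2 - 8*k) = k*(k - 2)*(k + 3)*(k^2 + 2*k - 8) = k*(k - 2)^2*(k + 3)*(k + 4)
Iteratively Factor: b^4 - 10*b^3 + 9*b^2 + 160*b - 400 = (b + 4)*(b^3 - 14*b^2 + 65*b - 100) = (b - 5)*(b + 4)*(b^2 - 9*b + 20) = (b - 5)*(b - 4)*(b + 4)*(b - 5)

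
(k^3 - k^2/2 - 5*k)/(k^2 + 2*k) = k - 5/2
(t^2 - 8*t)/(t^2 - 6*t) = (t - 8)/(t - 6)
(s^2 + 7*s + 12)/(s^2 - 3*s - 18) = (s + 4)/(s - 6)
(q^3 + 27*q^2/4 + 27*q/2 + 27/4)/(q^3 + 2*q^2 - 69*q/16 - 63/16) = 4*(q + 3)/(4*q - 7)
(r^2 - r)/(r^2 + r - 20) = r*(r - 1)/(r^2 + r - 20)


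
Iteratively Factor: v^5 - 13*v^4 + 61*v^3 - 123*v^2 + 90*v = (v)*(v^4 - 13*v^3 + 61*v^2 - 123*v + 90) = v*(v - 5)*(v^3 - 8*v^2 + 21*v - 18) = v*(v - 5)*(v - 2)*(v^2 - 6*v + 9) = v*(v - 5)*(v - 3)*(v - 2)*(v - 3)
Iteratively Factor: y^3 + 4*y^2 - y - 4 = (y - 1)*(y^2 + 5*y + 4) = (y - 1)*(y + 1)*(y + 4)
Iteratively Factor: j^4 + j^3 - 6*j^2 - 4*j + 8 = (j + 2)*(j^3 - j^2 - 4*j + 4) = (j - 1)*(j + 2)*(j^2 - 4) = (j - 2)*(j - 1)*(j + 2)*(j + 2)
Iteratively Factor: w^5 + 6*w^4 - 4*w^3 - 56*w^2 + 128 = (w - 2)*(w^4 + 8*w^3 + 12*w^2 - 32*w - 64) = (w - 2)*(w + 2)*(w^3 + 6*w^2 - 32) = (w - 2)^2*(w + 2)*(w^2 + 8*w + 16) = (w - 2)^2*(w + 2)*(w + 4)*(w + 4)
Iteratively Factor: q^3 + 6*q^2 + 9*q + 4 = (q + 1)*(q^2 + 5*q + 4) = (q + 1)*(q + 4)*(q + 1)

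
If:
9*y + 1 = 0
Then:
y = -1/9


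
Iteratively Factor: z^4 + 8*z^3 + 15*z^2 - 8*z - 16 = (z + 4)*(z^3 + 4*z^2 - z - 4) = (z - 1)*(z + 4)*(z^2 + 5*z + 4) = (z - 1)*(z + 1)*(z + 4)*(z + 4)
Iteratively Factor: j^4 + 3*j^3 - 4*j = (j + 2)*(j^3 + j^2 - 2*j) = (j + 2)^2*(j^2 - j) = (j - 1)*(j + 2)^2*(j)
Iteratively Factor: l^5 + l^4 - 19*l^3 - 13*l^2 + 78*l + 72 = (l + 4)*(l^4 - 3*l^3 - 7*l^2 + 15*l + 18) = (l - 3)*(l + 4)*(l^3 - 7*l - 6) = (l - 3)*(l + 1)*(l + 4)*(l^2 - l - 6) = (l - 3)*(l + 1)*(l + 2)*(l + 4)*(l - 3)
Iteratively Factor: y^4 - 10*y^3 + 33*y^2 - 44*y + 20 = (y - 2)*(y^3 - 8*y^2 + 17*y - 10) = (y - 2)^2*(y^2 - 6*y + 5) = (y - 2)^2*(y - 1)*(y - 5)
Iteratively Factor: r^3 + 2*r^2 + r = (r)*(r^2 + 2*r + 1) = r*(r + 1)*(r + 1)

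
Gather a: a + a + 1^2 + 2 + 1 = 2*a + 4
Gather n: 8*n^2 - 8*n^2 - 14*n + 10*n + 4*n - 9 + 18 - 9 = 0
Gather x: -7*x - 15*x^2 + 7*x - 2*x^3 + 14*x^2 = -2*x^3 - x^2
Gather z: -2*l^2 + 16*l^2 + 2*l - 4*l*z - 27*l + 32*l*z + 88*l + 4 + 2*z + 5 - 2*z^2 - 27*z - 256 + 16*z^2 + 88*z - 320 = 14*l^2 + 63*l + 14*z^2 + z*(28*l + 63) - 567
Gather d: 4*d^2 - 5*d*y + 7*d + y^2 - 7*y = 4*d^2 + d*(7 - 5*y) + y^2 - 7*y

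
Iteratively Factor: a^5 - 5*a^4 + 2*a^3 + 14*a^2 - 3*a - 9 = (a + 1)*(a^4 - 6*a^3 + 8*a^2 + 6*a - 9) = (a - 3)*(a + 1)*(a^3 - 3*a^2 - a + 3) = (a - 3)*(a + 1)^2*(a^2 - 4*a + 3) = (a - 3)^2*(a + 1)^2*(a - 1)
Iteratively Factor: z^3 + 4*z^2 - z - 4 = (z + 4)*(z^2 - 1) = (z - 1)*(z + 4)*(z + 1)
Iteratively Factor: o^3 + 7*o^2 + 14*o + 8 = (o + 4)*(o^2 + 3*o + 2) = (o + 2)*(o + 4)*(o + 1)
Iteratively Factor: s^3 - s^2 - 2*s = (s + 1)*(s^2 - 2*s) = s*(s + 1)*(s - 2)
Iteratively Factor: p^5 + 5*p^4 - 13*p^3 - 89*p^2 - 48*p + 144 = (p + 3)*(p^4 + 2*p^3 - 19*p^2 - 32*p + 48) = (p - 4)*(p + 3)*(p^3 + 6*p^2 + 5*p - 12) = (p - 4)*(p - 1)*(p + 3)*(p^2 + 7*p + 12) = (p - 4)*(p - 1)*(p + 3)*(p + 4)*(p + 3)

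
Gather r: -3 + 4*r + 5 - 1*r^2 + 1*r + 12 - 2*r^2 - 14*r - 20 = -3*r^2 - 9*r - 6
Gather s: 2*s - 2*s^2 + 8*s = -2*s^2 + 10*s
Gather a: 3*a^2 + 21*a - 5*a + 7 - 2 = 3*a^2 + 16*a + 5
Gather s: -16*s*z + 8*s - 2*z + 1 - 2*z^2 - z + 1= s*(8 - 16*z) - 2*z^2 - 3*z + 2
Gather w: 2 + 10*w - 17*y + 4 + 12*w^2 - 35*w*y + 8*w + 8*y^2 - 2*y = 12*w^2 + w*(18 - 35*y) + 8*y^2 - 19*y + 6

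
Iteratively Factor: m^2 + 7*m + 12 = (m + 3)*(m + 4)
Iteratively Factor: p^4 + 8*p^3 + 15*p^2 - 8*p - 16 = (p - 1)*(p^3 + 9*p^2 + 24*p + 16) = (p - 1)*(p + 1)*(p^2 + 8*p + 16) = (p - 1)*(p + 1)*(p + 4)*(p + 4)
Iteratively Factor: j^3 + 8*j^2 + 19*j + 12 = (j + 4)*(j^2 + 4*j + 3) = (j + 1)*(j + 4)*(j + 3)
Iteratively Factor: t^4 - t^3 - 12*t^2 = (t)*(t^3 - t^2 - 12*t) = t*(t - 4)*(t^2 + 3*t) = t^2*(t - 4)*(t + 3)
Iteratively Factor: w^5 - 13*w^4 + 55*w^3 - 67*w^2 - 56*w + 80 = (w + 1)*(w^4 - 14*w^3 + 69*w^2 - 136*w + 80) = (w - 5)*(w + 1)*(w^3 - 9*w^2 + 24*w - 16) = (w - 5)*(w - 1)*(w + 1)*(w^2 - 8*w + 16) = (w - 5)*(w - 4)*(w - 1)*(w + 1)*(w - 4)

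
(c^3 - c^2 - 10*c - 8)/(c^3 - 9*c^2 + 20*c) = (c^2 + 3*c + 2)/(c*(c - 5))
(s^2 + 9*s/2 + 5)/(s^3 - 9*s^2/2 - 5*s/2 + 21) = (2*s + 5)/(2*s^2 - 13*s + 21)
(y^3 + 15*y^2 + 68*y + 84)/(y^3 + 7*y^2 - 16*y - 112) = (y^2 + 8*y + 12)/(y^2 - 16)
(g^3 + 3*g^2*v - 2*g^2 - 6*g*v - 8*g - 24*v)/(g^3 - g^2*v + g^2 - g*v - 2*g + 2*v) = (-g^2 - 3*g*v + 4*g + 12*v)/(-g^2 + g*v + g - v)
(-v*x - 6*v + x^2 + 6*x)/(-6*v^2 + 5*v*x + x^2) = (x + 6)/(6*v + x)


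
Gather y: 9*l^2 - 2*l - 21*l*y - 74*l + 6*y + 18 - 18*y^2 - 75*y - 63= 9*l^2 - 76*l - 18*y^2 + y*(-21*l - 69) - 45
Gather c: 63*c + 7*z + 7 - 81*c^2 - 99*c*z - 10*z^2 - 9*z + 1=-81*c^2 + c*(63 - 99*z) - 10*z^2 - 2*z + 8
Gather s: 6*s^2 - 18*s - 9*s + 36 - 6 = 6*s^2 - 27*s + 30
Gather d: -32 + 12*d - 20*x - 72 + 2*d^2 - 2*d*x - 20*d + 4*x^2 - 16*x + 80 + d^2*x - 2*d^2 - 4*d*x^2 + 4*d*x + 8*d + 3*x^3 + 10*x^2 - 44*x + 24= d^2*x + d*(-4*x^2 + 2*x) + 3*x^3 + 14*x^2 - 80*x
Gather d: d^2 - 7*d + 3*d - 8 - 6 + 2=d^2 - 4*d - 12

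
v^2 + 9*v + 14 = (v + 2)*(v + 7)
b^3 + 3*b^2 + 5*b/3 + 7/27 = (b + 1/3)^2*(b + 7/3)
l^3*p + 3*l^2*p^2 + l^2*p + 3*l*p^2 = l*(l + 3*p)*(l*p + p)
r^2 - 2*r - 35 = (r - 7)*(r + 5)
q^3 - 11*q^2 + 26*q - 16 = (q - 8)*(q - 2)*(q - 1)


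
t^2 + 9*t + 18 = (t + 3)*(t + 6)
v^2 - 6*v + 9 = (v - 3)^2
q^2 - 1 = (q - 1)*(q + 1)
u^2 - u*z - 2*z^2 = (u - 2*z)*(u + z)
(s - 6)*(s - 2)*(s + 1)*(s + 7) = s^4 - 45*s^2 + 40*s + 84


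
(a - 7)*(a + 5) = a^2 - 2*a - 35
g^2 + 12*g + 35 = (g + 5)*(g + 7)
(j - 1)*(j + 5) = j^2 + 4*j - 5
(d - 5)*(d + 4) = d^2 - d - 20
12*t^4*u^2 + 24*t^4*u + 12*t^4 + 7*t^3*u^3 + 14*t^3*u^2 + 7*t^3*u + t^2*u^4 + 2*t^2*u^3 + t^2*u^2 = (3*t + u)*(4*t + u)*(t*u + t)^2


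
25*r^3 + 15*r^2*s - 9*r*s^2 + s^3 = (-5*r + s)^2*(r + s)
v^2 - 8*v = v*(v - 8)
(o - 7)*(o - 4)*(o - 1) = o^3 - 12*o^2 + 39*o - 28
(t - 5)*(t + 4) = t^2 - t - 20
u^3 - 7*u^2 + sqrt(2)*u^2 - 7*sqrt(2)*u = u*(u - 7)*(u + sqrt(2))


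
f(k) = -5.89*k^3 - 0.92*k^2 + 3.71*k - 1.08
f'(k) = -17.67*k^2 - 1.84*k + 3.71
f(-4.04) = 357.30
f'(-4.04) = -277.26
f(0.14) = -0.59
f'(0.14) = 3.11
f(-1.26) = 4.57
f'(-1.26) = -22.02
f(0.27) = -0.26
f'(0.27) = 1.93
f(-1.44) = 9.26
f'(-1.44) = -30.28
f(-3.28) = 184.70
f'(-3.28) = -180.36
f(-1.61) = 15.14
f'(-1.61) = -39.13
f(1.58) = -20.75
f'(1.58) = -43.31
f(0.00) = -1.08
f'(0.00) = 3.71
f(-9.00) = 4184.82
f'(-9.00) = -1411.00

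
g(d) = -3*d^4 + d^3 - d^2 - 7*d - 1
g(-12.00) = -63997.00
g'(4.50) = -1048.75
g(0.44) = -4.30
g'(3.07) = -332.08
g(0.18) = -2.29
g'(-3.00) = 350.00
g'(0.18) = -7.33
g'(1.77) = -67.68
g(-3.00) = -259.00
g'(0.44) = -8.32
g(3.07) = -269.47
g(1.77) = -40.42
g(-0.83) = 2.13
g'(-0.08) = -6.81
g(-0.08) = -0.45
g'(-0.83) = 3.59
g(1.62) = -31.38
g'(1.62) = -53.39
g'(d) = -12*d^3 + 3*d^2 - 2*d - 7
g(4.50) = -1191.81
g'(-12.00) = 21185.00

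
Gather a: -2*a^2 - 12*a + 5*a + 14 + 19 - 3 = -2*a^2 - 7*a + 30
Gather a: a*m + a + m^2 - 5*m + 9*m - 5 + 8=a*(m + 1) + m^2 + 4*m + 3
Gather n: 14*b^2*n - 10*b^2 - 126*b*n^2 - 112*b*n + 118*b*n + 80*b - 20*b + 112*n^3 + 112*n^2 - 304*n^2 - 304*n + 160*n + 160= -10*b^2 + 60*b + 112*n^3 + n^2*(-126*b - 192) + n*(14*b^2 + 6*b - 144) + 160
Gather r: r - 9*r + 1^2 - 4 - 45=-8*r - 48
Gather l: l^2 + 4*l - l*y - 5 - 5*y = l^2 + l*(4 - y) - 5*y - 5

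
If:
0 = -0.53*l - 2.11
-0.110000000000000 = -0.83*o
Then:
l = -3.98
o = 0.13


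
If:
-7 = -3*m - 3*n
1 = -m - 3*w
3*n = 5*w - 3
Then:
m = 35/4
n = -77/12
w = -13/4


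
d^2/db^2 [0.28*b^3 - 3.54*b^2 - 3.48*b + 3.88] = 1.68*b - 7.08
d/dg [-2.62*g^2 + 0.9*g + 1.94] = 0.9 - 5.24*g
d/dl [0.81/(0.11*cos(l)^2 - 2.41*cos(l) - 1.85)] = (0.1782*cos(l) - 1.9521)*sin(l)/(-0.11*cos(l)^2 + 2.41*cos(l) + 1.85)^2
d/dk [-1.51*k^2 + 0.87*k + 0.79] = 0.87 - 3.02*k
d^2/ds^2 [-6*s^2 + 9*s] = -12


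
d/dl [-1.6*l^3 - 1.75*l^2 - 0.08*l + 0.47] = -4.8*l^2 - 3.5*l - 0.08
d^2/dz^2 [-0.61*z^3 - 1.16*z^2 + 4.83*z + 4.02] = -3.66*z - 2.32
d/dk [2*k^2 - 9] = 4*k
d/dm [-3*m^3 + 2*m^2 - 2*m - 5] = -9*m^2 + 4*m - 2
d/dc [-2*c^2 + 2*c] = 2 - 4*c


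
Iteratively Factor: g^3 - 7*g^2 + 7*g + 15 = (g + 1)*(g^2 - 8*g + 15) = (g - 5)*(g + 1)*(g - 3)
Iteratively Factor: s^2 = (s)*(s)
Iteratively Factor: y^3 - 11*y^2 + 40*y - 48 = (y - 4)*(y^2 - 7*y + 12) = (y - 4)^2*(y - 3)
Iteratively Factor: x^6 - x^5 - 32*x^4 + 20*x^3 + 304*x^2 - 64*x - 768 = (x - 4)*(x^5 + 3*x^4 - 20*x^3 - 60*x^2 + 64*x + 192) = (x - 4)*(x + 4)*(x^4 - x^3 - 16*x^2 + 4*x + 48) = (x - 4)*(x + 2)*(x + 4)*(x^3 - 3*x^2 - 10*x + 24) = (x - 4)*(x + 2)*(x + 3)*(x + 4)*(x^2 - 6*x + 8) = (x - 4)*(x - 2)*(x + 2)*(x + 3)*(x + 4)*(x - 4)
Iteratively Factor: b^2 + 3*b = (b + 3)*(b)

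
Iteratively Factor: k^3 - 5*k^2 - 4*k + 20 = (k + 2)*(k^2 - 7*k + 10) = (k - 5)*(k + 2)*(k - 2)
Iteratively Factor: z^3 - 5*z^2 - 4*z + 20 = (z - 5)*(z^2 - 4) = (z - 5)*(z - 2)*(z + 2)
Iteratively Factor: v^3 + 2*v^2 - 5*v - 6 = (v - 2)*(v^2 + 4*v + 3) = (v - 2)*(v + 1)*(v + 3)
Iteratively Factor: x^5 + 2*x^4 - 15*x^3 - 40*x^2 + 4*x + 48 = (x - 4)*(x^4 + 6*x^3 + 9*x^2 - 4*x - 12) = (x - 4)*(x + 2)*(x^3 + 4*x^2 + x - 6) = (x - 4)*(x + 2)^2*(x^2 + 2*x - 3) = (x - 4)*(x + 2)^2*(x + 3)*(x - 1)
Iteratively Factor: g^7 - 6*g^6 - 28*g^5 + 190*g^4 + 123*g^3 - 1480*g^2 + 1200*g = (g - 3)*(g^6 - 3*g^5 - 37*g^4 + 79*g^3 + 360*g^2 - 400*g) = (g - 3)*(g - 1)*(g^5 - 2*g^4 - 39*g^3 + 40*g^2 + 400*g) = (g - 5)*(g - 3)*(g - 1)*(g^4 + 3*g^3 - 24*g^2 - 80*g) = (g - 5)*(g - 3)*(g - 1)*(g + 4)*(g^3 - g^2 - 20*g) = (g - 5)*(g - 3)*(g - 1)*(g + 4)^2*(g^2 - 5*g) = (g - 5)^2*(g - 3)*(g - 1)*(g + 4)^2*(g)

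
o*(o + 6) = o^2 + 6*o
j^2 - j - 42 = (j - 7)*(j + 6)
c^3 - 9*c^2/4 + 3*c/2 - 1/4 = (c - 1)^2*(c - 1/4)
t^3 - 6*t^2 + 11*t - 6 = (t - 3)*(t - 2)*(t - 1)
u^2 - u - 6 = (u - 3)*(u + 2)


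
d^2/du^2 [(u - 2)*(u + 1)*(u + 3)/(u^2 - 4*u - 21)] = 80/(u^3 - 21*u^2 + 147*u - 343)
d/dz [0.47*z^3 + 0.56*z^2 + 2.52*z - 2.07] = 1.41*z^2 + 1.12*z + 2.52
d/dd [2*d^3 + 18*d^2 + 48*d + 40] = 6*d^2 + 36*d + 48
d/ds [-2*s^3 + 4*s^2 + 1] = 2*s*(4 - 3*s)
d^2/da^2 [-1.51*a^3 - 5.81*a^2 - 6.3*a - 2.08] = -9.06*a - 11.62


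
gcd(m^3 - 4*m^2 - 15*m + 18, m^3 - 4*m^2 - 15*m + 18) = m^3 - 4*m^2 - 15*m + 18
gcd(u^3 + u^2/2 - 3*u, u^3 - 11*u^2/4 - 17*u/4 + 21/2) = u + 2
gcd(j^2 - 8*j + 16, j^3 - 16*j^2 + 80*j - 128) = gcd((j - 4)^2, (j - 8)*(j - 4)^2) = j^2 - 8*j + 16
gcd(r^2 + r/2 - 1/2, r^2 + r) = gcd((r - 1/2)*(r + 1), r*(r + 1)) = r + 1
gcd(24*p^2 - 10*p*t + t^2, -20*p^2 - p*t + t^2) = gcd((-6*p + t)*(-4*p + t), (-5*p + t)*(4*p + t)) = 1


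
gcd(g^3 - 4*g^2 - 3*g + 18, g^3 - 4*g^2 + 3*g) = g - 3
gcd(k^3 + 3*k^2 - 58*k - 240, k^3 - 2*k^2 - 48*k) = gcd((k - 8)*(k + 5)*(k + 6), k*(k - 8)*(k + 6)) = k^2 - 2*k - 48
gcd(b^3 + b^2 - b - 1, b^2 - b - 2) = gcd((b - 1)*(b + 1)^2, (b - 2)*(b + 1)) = b + 1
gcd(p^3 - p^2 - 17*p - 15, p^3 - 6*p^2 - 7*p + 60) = p^2 - 2*p - 15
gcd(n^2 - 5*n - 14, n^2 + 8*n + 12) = n + 2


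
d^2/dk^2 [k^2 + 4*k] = 2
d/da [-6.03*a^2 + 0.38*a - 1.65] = 0.38 - 12.06*a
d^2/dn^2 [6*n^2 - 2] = 12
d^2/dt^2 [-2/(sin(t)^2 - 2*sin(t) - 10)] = 4*(-2*sin(t)^4 + 3*sin(t)^3 - 19*sin(t)^2 + 4*sin(t) + 14)/(2*sin(t) + cos(t)^2 + 9)^3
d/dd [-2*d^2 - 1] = -4*d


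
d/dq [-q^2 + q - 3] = 1 - 2*q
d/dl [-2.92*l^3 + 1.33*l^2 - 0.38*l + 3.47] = -8.76*l^2 + 2.66*l - 0.38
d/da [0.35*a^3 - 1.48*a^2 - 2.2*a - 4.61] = 1.05*a^2 - 2.96*a - 2.2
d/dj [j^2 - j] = 2*j - 1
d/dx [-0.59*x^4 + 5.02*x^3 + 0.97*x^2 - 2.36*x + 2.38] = -2.36*x^3 + 15.06*x^2 + 1.94*x - 2.36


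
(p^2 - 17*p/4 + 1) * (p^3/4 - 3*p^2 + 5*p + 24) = p^5/4 - 65*p^4/16 + 18*p^3 - p^2/4 - 97*p + 24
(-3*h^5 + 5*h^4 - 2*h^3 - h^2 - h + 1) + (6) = -3*h^5 + 5*h^4 - 2*h^3 - h^2 - h + 7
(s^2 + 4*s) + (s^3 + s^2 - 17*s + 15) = s^3 + 2*s^2 - 13*s + 15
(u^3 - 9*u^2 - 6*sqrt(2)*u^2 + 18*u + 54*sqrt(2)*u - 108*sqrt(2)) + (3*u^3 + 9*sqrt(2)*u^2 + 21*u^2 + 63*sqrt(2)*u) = 4*u^3 + 3*sqrt(2)*u^2 + 12*u^2 + 18*u + 117*sqrt(2)*u - 108*sqrt(2)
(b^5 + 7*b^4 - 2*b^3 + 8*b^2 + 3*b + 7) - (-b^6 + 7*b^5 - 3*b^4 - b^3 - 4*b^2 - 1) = b^6 - 6*b^5 + 10*b^4 - b^3 + 12*b^2 + 3*b + 8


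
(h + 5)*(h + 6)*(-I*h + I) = -I*h^3 - 10*I*h^2 - 19*I*h + 30*I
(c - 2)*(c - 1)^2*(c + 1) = c^4 - 3*c^3 + c^2 + 3*c - 2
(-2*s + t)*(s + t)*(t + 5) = -2*s^2*t - 10*s^2 - s*t^2 - 5*s*t + t^3 + 5*t^2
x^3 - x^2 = x^2*(x - 1)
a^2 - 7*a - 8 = (a - 8)*(a + 1)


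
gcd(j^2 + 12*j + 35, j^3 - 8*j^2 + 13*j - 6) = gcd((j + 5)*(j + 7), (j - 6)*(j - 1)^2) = 1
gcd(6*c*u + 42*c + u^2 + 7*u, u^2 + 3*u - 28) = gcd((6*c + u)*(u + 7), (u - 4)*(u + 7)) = u + 7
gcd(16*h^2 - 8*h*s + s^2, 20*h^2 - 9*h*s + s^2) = -4*h + s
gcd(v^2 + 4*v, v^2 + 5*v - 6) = 1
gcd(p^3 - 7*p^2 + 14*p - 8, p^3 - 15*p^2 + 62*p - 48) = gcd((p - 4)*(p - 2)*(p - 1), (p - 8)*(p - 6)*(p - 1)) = p - 1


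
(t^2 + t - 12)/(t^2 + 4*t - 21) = (t + 4)/(t + 7)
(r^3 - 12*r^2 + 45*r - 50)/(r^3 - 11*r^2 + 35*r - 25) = (r - 2)/(r - 1)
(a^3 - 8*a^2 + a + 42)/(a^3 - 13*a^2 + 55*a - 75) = (a^2 - 5*a - 14)/(a^2 - 10*a + 25)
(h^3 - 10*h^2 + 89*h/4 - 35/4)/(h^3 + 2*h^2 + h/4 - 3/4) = (2*h^2 - 19*h + 35)/(2*h^2 + 5*h + 3)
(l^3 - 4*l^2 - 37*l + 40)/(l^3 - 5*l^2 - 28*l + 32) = (l + 5)/(l + 4)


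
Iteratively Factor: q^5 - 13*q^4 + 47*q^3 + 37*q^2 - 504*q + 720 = (q - 3)*(q^4 - 10*q^3 + 17*q^2 + 88*q - 240) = (q - 4)*(q - 3)*(q^3 - 6*q^2 - 7*q + 60) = (q - 4)^2*(q - 3)*(q^2 - 2*q - 15) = (q - 4)^2*(q - 3)*(q + 3)*(q - 5)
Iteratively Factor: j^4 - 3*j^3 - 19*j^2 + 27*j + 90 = (j + 2)*(j^3 - 5*j^2 - 9*j + 45) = (j + 2)*(j + 3)*(j^2 - 8*j + 15) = (j - 3)*(j + 2)*(j + 3)*(j - 5)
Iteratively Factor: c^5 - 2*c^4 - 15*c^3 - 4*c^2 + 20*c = (c - 5)*(c^4 + 3*c^3 - 4*c) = (c - 5)*(c + 2)*(c^3 + c^2 - 2*c) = (c - 5)*(c + 2)^2*(c^2 - c) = (c - 5)*(c - 1)*(c + 2)^2*(c)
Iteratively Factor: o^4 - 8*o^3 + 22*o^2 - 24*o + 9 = (o - 1)*(o^3 - 7*o^2 + 15*o - 9) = (o - 3)*(o - 1)*(o^2 - 4*o + 3) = (o - 3)*(o - 1)^2*(o - 3)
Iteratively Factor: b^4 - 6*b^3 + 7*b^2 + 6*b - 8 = (b - 1)*(b^3 - 5*b^2 + 2*b + 8) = (b - 4)*(b - 1)*(b^2 - b - 2) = (b - 4)*(b - 1)*(b + 1)*(b - 2)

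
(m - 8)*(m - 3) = m^2 - 11*m + 24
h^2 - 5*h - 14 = (h - 7)*(h + 2)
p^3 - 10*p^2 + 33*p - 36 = (p - 4)*(p - 3)^2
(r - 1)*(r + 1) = r^2 - 1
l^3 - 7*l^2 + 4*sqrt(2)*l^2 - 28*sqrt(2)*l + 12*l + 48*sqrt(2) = (l - 4)*(l - 3)*(l + 4*sqrt(2))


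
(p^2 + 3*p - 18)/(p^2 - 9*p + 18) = (p + 6)/(p - 6)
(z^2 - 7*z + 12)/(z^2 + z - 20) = (z - 3)/(z + 5)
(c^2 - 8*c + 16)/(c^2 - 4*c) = (c - 4)/c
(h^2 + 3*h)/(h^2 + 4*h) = (h + 3)/(h + 4)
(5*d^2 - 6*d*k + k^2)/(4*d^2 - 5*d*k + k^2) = (5*d - k)/(4*d - k)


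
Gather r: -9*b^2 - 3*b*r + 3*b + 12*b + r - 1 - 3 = -9*b^2 + 15*b + r*(1 - 3*b) - 4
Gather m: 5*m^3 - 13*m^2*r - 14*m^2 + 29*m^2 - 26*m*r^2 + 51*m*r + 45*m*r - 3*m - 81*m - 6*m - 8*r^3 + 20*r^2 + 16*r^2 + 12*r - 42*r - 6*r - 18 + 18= 5*m^3 + m^2*(15 - 13*r) + m*(-26*r^2 + 96*r - 90) - 8*r^3 + 36*r^2 - 36*r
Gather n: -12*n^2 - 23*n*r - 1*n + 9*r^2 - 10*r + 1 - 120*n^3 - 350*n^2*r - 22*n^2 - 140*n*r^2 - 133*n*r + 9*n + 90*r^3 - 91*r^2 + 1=-120*n^3 + n^2*(-350*r - 34) + n*(-140*r^2 - 156*r + 8) + 90*r^3 - 82*r^2 - 10*r + 2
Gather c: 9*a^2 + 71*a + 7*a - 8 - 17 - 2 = 9*a^2 + 78*a - 27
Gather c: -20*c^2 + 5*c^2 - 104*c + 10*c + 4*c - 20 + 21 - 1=-15*c^2 - 90*c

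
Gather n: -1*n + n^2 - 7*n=n^2 - 8*n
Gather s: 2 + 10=12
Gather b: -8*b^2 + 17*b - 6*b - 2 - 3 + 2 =-8*b^2 + 11*b - 3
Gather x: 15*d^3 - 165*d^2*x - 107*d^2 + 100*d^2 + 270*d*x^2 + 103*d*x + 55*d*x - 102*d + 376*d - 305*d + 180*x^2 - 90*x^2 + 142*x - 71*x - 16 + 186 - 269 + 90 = 15*d^3 - 7*d^2 - 31*d + x^2*(270*d + 90) + x*(-165*d^2 + 158*d + 71) - 9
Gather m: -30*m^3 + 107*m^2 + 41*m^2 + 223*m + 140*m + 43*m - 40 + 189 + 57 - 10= -30*m^3 + 148*m^2 + 406*m + 196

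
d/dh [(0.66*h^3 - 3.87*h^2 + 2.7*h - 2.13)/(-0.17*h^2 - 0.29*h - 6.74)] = (-0.1122*h^4 - 0.3828*h^3 - 11.7639*h^2 + 51.4434*h - 18.8157)/(0.0289*h^4 + 0.0986*h^3 + 2.3757*h^2 + 3.9092*h + 45.4276)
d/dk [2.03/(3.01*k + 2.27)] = -6.1103/(3.01*k + 2.27)^2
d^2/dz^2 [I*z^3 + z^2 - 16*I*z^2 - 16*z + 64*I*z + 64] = 6*I*z + 2 - 32*I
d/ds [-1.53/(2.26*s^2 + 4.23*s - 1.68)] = (6.9156*s + 6.4719)/(2.26*s^2 + 4.23*s - 1.68)^2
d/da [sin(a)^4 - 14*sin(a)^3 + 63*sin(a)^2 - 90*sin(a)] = 2*(2*sin(a)^3 - 21*sin(a)^2 + 63*sin(a) - 45)*cos(a)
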